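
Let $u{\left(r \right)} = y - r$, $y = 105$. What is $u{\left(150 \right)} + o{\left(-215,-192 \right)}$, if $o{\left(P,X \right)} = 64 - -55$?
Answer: $74$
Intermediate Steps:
$o{\left(P,X \right)} = 119$ ($o{\left(P,X \right)} = 64 + 55 = 119$)
$u{\left(r \right)} = 105 - r$
$u{\left(150 \right)} + o{\left(-215,-192 \right)} = \left(105 - 150\right) + 119 = -45 + 119 = 74$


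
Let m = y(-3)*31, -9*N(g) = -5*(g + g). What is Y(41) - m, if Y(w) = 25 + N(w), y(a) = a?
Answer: 1472/9 ≈ 163.56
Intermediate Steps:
N(g) = 10*g/9 (N(g) = -(-5)*(g + g)/9 = -(-5)*2*g/9 = -(-10)*g/9 = 10*g/9)
Y(w) = 25 + 10*w/9
m = -93 (m = -3*31 = -93)
Y(41) - m = (25 + (10/9)*41) - 1*(-93) = (25 + 410/9) + 93 = 635/9 + 93 = 1472/9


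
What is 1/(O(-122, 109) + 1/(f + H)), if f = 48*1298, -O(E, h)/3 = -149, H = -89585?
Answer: 27281/12194606 ≈ 0.0022371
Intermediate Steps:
O(E, h) = 447 (O(E, h) = -3*(-149) = 447)
f = 62304
1/(O(-122, 109) + 1/(f + H)) = 1/(447 + 1/(62304 - 89585)) = 1/(447 + 1/(-27281)) = 1/(447 - 1/27281) = 1/(12194606/27281) = 27281/12194606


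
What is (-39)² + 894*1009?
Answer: 903567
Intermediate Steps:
(-39)² + 894*1009 = 1521 + 902046 = 903567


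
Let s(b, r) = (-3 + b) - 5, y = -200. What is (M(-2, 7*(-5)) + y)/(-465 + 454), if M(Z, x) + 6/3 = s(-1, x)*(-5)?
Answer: 157/11 ≈ 14.273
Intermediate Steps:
s(b, r) = -8 + b
M(Z, x) = 43 (M(Z, x) = -2 + (-8 - 1)*(-5) = -2 - 9*(-5) = -2 + 45 = 43)
(M(-2, 7*(-5)) + y)/(-465 + 454) = (43 - 200)/(-465 + 454) = -157/(-11) = -157*(-1/11) = 157/11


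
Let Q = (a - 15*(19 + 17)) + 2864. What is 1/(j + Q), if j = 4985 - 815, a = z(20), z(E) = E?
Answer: 1/6514 ≈ 0.00015352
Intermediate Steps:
a = 20
j = 4170
Q = 2344 (Q = (20 - 15*(19 + 17)) + 2864 = (20 - 15*36) + 2864 = (20 - 540) + 2864 = -520 + 2864 = 2344)
1/(j + Q) = 1/(4170 + 2344) = 1/6514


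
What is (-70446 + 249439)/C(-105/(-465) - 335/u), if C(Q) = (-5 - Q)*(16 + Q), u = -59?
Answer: -598774722313/798956466 ≈ -749.45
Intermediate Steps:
(-70446 + 249439)/C(-105/(-465) - 335/u) = (-70446 + 249439)/(-80 - (-105/(-465) - 335/(-59))² - 21*(-105/(-465) - 335/(-59))) = 178993/(-80 - (-105*(-1/465) - 335*(-1/59))² - 21*(-105*(-1/465) - 335*(-1/59))) = 178993/(-80 - (7/31 + 335/59)² - 21*(7/31 + 335/59)) = 178993/(-80 - (10798/1829)² - 21*10798/1829) = 178993/(-80 - 1*116596804/3345241 - 226758/1829) = 178993/(-80 - 116596804/3345241 - 226758/1829) = 178993/(-798956466/3345241) = 178993*(-3345241/798956466) = -598774722313/798956466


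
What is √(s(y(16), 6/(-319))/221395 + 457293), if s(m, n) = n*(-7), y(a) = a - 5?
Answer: 3*√253436421171587103615/70625005 ≈ 676.23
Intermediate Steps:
y(a) = -5 + a
s(m, n) = -7*n
√(s(y(16), 6/(-319))/221395 + 457293) = √(-42/(-319)/221395 + 457293) = √(-42*(-1)/319*(1/221395) + 457293) = √(-7*(-6/319)*(1/221395) + 457293) = √((42/319)*(1/221395) + 457293) = √(42/70625005 + 457293) = √(32296320411507/70625005) = 3*√253436421171587103615/70625005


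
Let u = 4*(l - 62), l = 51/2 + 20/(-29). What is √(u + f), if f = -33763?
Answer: I*√28519789/29 ≈ 184.15*I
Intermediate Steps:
l = 1439/58 (l = 51*(½) + 20*(-1/29) = 51/2 - 20/29 = 1439/58 ≈ 24.810)
u = -4314/29 (u = 4*(1439/58 - 62) = 4*(-2157/58) = -4314/29 ≈ -148.76)
√(u + f) = √(-4314/29 - 33763) = √(-983441/29) = I*√28519789/29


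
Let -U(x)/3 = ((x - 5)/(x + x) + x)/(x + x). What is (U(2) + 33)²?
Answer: 263169/256 ≈ 1028.0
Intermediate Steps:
U(x) = -3*(x + (-5 + x)/(2*x))/(2*x) (U(x) = -3*((x - 5)/(x + x) + x)/(x + x) = -3*((-5 + x)/((2*x)) + x)/(2*x) = -3*((-5 + x)*(1/(2*x)) + x)*1/(2*x) = -3*((-5 + x)/(2*x) + x)*1/(2*x) = -3*(x + (-5 + x)/(2*x))*1/(2*x) = -3*(x + (-5 + x)/(2*x))/(2*x))
(U(2) + 33)² = ((¾)*(5 - 1*2 - 2*2²)/2² + 33)² = ((¾)*(¼)*(5 - 2 - 2*4) + 33)² = ((¾)*(¼)*(5 - 2 - 8) + 33)² = ((¾)*(¼)*(-5) + 33)² = (-15/16 + 33)² = (513/16)² = 263169/256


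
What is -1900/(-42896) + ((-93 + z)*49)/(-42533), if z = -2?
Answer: 70123395/456123892 ≈ 0.15374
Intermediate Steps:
-1900/(-42896) + ((-93 + z)*49)/(-42533) = -1900/(-42896) + ((-93 - 2)*49)/(-42533) = -1900*(-1/42896) - 95*49*(-1/42533) = 475/10724 - 4655*(-1/42533) = 475/10724 + 4655/42533 = 70123395/456123892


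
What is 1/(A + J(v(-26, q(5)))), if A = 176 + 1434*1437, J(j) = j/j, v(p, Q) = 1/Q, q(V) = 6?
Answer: 1/2060835 ≈ 4.8524e-7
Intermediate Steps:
J(j) = 1
A = 2060834 (A = 176 + 2060658 = 2060834)
1/(A + J(v(-26, q(5)))) = 1/(2060834 + 1) = 1/2060835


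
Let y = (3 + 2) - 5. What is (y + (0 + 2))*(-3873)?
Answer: -7746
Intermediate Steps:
y = 0 (y = 5 - 5 = 0)
(y + (0 + 2))*(-3873) = (0 + (0 + 2))*(-3873) = (0 + 2)*(-3873) = 2*(-3873) = -7746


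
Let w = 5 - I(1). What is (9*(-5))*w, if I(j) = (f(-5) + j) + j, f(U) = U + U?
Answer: -585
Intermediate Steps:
f(U) = 2*U
I(j) = -10 + 2*j (I(j) = (2*(-5) + j) + j = (-10 + j) + j = -10 + 2*j)
w = 13 (w = 5 - (-10 + 2*1) = 5 - (-10 + 2) = 5 - 1*(-8) = 5 + 8 = 13)
(9*(-5))*w = (9*(-5))*13 = -45*13 = -585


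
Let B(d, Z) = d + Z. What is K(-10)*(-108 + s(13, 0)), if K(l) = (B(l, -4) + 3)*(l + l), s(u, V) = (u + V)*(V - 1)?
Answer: -26620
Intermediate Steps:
s(u, V) = (-1 + V)*(V + u) (s(u, V) = (V + u)*(-1 + V) = (-1 + V)*(V + u))
B(d, Z) = Z + d
K(l) = 2*l*(-1 + l) (K(l) = ((-4 + l) + 3)*(l + l) = (-1 + l)*(2*l) = 2*l*(-1 + l))
K(-10)*(-108 + s(13, 0)) = (2*(-10)*(-1 - 10))*(-108 + (0² - 1*0 - 1*13 + 0*13)) = (2*(-10)*(-11))*(-108 + (0 + 0 - 13 + 0)) = 220*(-108 - 13) = 220*(-121) = -26620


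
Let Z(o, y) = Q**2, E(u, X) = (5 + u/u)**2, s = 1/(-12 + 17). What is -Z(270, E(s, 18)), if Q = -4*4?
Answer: -256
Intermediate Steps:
s = 1/5 ≈ 0.20000
E(u, X) = 36 (E(u, X) = (5 + 1)**2 = 6**2 = 36)
Q = -16
Z(o, y) = 256 (Z(o, y) = (-16)**2 = 256)
-Z(270, E(s, 18)) = -1*256 = -256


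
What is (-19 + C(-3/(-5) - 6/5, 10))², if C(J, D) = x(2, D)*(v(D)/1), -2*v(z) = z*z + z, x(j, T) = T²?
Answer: 30459361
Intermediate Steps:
v(z) = -z/2 - z²/2 (v(z) = -(z*z + z)/2 = -(z² + z)/2 = -(z + z²)/2 = -z/2 - z²/2)
C(J, D) = -D³*(1 + D)/2 (C(J, D) = D²*(-D*(1 + D)/2/1) = D²*(-D*(1 + D)/2*1) = D²*(-D*(1 + D)/2) = -D³*(1 + D)/2)
(-19 + C(-3/(-5) - 6/5, 10))² = (-19 + (½)*10³*(-1 - 1*10))² = (-19 + (½)*1000*(-1 - 10))² = (-19 + (½)*1000*(-11))² = (-19 - 5500)² = (-5519)² = 30459361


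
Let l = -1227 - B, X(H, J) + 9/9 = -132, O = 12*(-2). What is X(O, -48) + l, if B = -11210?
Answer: 9850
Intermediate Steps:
O = -24
X(H, J) = -133 (X(H, J) = -1 - 132 = -133)
l = 9983 (l = -1227 - 1*(-11210) = -1227 + 11210 = 9983)
X(O, -48) + l = -133 + 9983 = 9850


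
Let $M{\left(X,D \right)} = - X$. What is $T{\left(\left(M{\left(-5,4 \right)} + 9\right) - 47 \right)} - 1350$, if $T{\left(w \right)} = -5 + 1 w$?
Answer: $-1388$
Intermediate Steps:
$T{\left(w \right)} = -5 + w$
$T{\left(\left(M{\left(-5,4 \right)} + 9\right) - 47 \right)} - 1350 = \left(-5 + \left(\left(\left(-1\right) \left(-5\right) + 9\right) - 47\right)\right) - 1350 = \left(-5 + \left(\left(5 + 9\right) - 47\right)\right) - 1350 = \left(-5 + \left(14 - 47\right)\right) - 1350 = \left(-5 - 33\right) - 1350 = -38 - 1350 = -1388$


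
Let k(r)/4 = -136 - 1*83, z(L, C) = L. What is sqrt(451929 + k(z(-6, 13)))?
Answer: 3*sqrt(50117) ≈ 671.60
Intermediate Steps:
k(r) = -876 (k(r) = 4*(-136 - 1*83) = 4*(-136 - 83) = 4*(-219) = -876)
sqrt(451929 + k(z(-6, 13))) = sqrt(451929 - 876) = sqrt(451053) = 3*sqrt(50117)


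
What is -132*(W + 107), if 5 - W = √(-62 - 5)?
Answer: -14784 + 132*I*√67 ≈ -14784.0 + 1080.5*I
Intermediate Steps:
W = 5 - I*√67 (W = 5 - √(-62 - 5) = 5 - √(-67) = 5 - I*√67 ≈ 5.0 - 8.1853*I)
-132*(W + 107) = -132*((5 - I*√67) + 107) = -132*(112 - I*√67) = -14784 + 132*I*√67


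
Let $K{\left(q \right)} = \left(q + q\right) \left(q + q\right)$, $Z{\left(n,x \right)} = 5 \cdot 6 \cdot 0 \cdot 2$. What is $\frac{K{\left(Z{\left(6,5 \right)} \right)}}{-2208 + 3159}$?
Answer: $0$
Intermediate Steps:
$Z{\left(n,x \right)} = 0$ ($Z{\left(n,x \right)} = 30 \cdot 0 = 0$)
$K{\left(q \right)} = 4 q^{2}$ ($K{\left(q \right)} = 2 q 2 q = 4 q^{2}$)
$\frac{K{\left(Z{\left(6,5 \right)} \right)}}{-2208 + 3159} = \frac{4 \cdot 0^{2}}{-2208 + 3159} = \frac{4 \cdot 0}{951} = 0 \cdot \frac{1}{951} = 0$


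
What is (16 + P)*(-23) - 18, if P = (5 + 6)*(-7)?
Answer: 1385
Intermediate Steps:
P = -77 (P = 11*(-7) = -77)
(16 + P)*(-23) - 18 = (16 - 77)*(-23) - 18 = -61*(-23) - 18 = 1403 - 18 = 1385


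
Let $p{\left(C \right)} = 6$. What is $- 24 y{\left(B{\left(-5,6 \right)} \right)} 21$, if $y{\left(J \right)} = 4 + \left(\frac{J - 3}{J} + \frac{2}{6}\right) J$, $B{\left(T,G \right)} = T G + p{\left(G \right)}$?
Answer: $15624$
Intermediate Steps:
$B{\left(T,G \right)} = 6 + G T$ ($B{\left(T,G \right)} = T G + 6 = G T + 6 = 6 + G T$)
$y{\left(J \right)} = 4 + J \left(\frac{1}{3} + \frac{-3 + J}{J}\right)$ ($y{\left(J \right)} = 4 + \left(\frac{-3 + J}{J} + 2 \cdot \frac{1}{6}\right) J = 4 + \left(\frac{-3 + J}{J} + \frac{1}{3}\right) J = 4 + \left(\frac{1}{3} + \frac{-3 + J}{J}\right) J = 4 + J \left(\frac{1}{3} + \frac{-3 + J}{J}\right)$)
$- 24 y{\left(B{\left(-5,6 \right)} \right)} 21 = - 24 \left(1 + \frac{4 \left(6 + 6 \left(-5\right)\right)}{3}\right) 21 = - 24 \left(1 + \frac{4 \left(6 - 30\right)}{3}\right) 21 = - 24 \left(1 + \frac{4}{3} \left(-24\right)\right) 21 = - 24 \left(1 - 32\right) 21 = \left(-24\right) \left(-31\right) 21 = 744 \cdot 21 = 15624$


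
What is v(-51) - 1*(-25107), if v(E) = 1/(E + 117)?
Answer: 1657063/66 ≈ 25107.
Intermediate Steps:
v(E) = 1/(117 + E)
v(-51) - 1*(-25107) = 1/(117 - 51) - 1*(-25107) = 1/66 + 25107 = 1657063/66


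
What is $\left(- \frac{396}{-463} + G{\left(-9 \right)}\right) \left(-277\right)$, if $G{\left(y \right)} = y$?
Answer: $\frac{1044567}{463} \approx 2256.1$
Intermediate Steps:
$\left(- \frac{396}{-463} + G{\left(-9 \right)}\right) \left(-277\right) = \left(- \frac{396}{-463} - 9\right) \left(-277\right) = \left(\left(-396\right) \left(- \frac{1}{463}\right) - 9\right) \left(-277\right) = \left(\frac{396}{463} - 9\right) \left(-277\right) = \left(- \frac{3771}{463}\right) \left(-277\right) = \frac{1044567}{463}$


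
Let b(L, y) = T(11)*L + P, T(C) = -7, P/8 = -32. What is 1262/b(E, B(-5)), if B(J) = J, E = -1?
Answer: -1262/249 ≈ -5.0683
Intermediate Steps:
P = -256 (P = 8*(-32) = -256)
b(L, y) = -256 - 7*L (b(L, y) = -7*L - 256 = -256 - 7*L)
1262/b(E, B(-5)) = 1262/(-256 - 7*(-1)) = 1262/(-256 + 7) = 1262/(-249) = 1262*(-1/249) = -1262/249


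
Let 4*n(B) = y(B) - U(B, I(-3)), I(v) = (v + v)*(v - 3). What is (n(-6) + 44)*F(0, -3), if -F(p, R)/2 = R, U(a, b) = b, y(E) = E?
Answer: 201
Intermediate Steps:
I(v) = 2*v*(-3 + v) (I(v) = (2*v)*(-3 + v) = 2*v*(-3 + v))
n(B) = -9 + B/4 (n(B) = (B - 2*(-3)*(-3 - 3))/4 = (B - 2*(-3)*(-6))/4 = (B - 1*36)/4 = (B - 36)/4 = (-36 + B)/4 = -9 + B/4)
F(p, R) = -2*R
(n(-6) + 44)*F(0, -3) = ((-9 + (1/4)*(-6)) + 44)*(-2*(-3)) = ((-9 - 3/2) + 44)*6 = (-21/2 + 44)*6 = (67/2)*6 = 201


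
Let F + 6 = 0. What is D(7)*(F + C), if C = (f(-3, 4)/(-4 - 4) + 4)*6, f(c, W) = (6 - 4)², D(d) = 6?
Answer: 90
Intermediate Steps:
F = -6 (F = -6 + 0 = -6)
f(c, W) = 4 (f(c, W) = 2² = 4)
C = 21 (C = (4/(-4 - 4) + 4)*6 = (4/(-8) + 4)*6 = (4*(-⅛) + 4)*6 = (-½ + 4)*6 = (7/2)*6 = 21)
D(7)*(F + C) = 6*(-6 + 21) = 6*15 = 90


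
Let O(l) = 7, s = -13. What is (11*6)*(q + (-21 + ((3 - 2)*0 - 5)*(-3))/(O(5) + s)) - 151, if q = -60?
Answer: -4045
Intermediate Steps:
(11*6)*(q + (-21 + ((3 - 2)*0 - 5)*(-3))/(O(5) + s)) - 151 = (11*6)*(-60 + (-21 + ((3 - 2)*0 - 5)*(-3))/(7 - 13)) - 151 = 66*(-60 + (-21 + (1*0 - 5)*(-3))/(-6)) - 151 = 66*(-60 + (-21 + (0 - 5)*(-3))*(-⅙)) - 151 = 66*(-60 + (-21 - 5*(-3))*(-⅙)) - 151 = 66*(-60 + (-21 + 15)*(-⅙)) - 151 = 66*(-60 - 6*(-⅙)) - 151 = 66*(-60 + 1) - 151 = 66*(-59) - 151 = -3894 - 151 = -4045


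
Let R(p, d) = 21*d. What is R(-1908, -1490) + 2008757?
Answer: 1977467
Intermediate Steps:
R(-1908, -1490) + 2008757 = 21*(-1490) + 2008757 = -31290 + 2008757 = 1977467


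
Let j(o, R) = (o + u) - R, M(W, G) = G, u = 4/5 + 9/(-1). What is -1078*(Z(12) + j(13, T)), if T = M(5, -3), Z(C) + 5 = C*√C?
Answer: -15092/5 - 25872*√3 ≈ -47830.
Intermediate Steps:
Z(C) = -5 + C^(3/2) (Z(C) = -5 + C*√C = -5 + C^(3/2))
u = -41/5 (u = 4*(⅕) + 9*(-1) = ⅘ - 9 = -41/5 ≈ -8.2000)
T = -3
j(o, R) = -41/5 + o - R (j(o, R) = (o - 41/5) - R = (-41/5 + o) - R = -41/5 + o - R)
-1078*(Z(12) + j(13, T)) = -1078*((-5 + 12^(3/2)) + (-41/5 + 13 - 1*(-3))) = -1078*((-5 + 24*√3) + (-41/5 + 13 + 3)) = -1078*((-5 + 24*√3) + 39/5) = -1078*(14/5 + 24*√3) = -15092/5 - 25872*√3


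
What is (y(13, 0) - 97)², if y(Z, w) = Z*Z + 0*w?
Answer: 5184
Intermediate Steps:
y(Z, w) = Z² (y(Z, w) = Z² + 0 = Z²)
(y(13, 0) - 97)² = (13² - 97)² = (169 - 97)² = 72² = 5184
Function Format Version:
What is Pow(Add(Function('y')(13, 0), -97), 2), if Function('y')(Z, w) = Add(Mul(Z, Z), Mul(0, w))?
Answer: 5184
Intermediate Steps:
Function('y')(Z, w) = Pow(Z, 2) (Function('y')(Z, w) = Add(Pow(Z, 2), 0) = Pow(Z, 2))
Pow(Add(Function('y')(13, 0), -97), 2) = Pow(Add(Pow(13, 2), -97), 2) = Pow(Add(169, -97), 2) = Pow(72, 2) = 5184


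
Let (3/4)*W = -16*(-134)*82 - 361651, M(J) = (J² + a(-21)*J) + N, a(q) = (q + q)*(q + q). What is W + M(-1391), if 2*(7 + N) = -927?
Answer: -4602625/6 ≈ -7.6710e+5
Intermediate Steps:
N = -941/2 (N = -7 + (½)*(-927) = -7 - 927/2 = -941/2 ≈ -470.50)
a(q) = 4*q² (a(q) = (2*q)*(2*q) = 4*q²)
M(J) = -941/2 + J² + 1764*J (M(J) = (J² + (4*(-21)²)*J) - 941/2 = (J² + (4*441)*J) - 941/2 = (J² + 1764*J) - 941/2 = -941/2 + J² + 1764*J)
W = -743372/3 (W = 4*(-16*(-134)*82 - 361651)/3 = 4*(2144*82 - 361651)/3 = 4*(175808 - 361651)/3 = (4/3)*(-185843) = -743372/3 ≈ -2.4779e+5)
W + M(-1391) = -743372/3 + (-941/2 + (-1391)² + 1764*(-1391)) = -743372/3 + (-941/2 + 1934881 - 2453724) = -743372/3 - 1038627/2 = -4602625/6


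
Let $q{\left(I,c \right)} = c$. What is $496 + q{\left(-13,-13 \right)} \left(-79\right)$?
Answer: $1523$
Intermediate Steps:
$496 + q{\left(-13,-13 \right)} \left(-79\right) = 496 - -1027 = 496 + 1027 = 1523$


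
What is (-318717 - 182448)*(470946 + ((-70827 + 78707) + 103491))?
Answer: -291836899305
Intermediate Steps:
(-318717 - 182448)*(470946 + ((-70827 + 78707) + 103491)) = -501165*(470946 + (7880 + 103491)) = -501165*(470946 + 111371) = -501165*582317 = -291836899305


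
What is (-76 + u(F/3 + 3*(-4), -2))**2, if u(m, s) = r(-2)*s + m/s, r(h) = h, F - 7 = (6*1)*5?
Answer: 187489/36 ≈ 5208.0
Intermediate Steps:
F = 37 (F = 7 + (6*1)*5 = 7 + 6*5 = 7 + 30 = 37)
u(m, s) = -2*s + m/s
(-76 + u(F/3 + 3*(-4), -2))**2 = (-76 + (-2*(-2) + (37/3 + 3*(-4))/(-2)))**2 = (-76 + (4 + (37*(1/3) - 12)*(-1/2)))**2 = (-76 + (4 + (37/3 - 12)*(-1/2)))**2 = (-76 + (4 + (1/3)*(-1/2)))**2 = (-76 + (4 - 1/6))**2 = (-76 + 23/6)**2 = (-433/6)**2 = 187489/36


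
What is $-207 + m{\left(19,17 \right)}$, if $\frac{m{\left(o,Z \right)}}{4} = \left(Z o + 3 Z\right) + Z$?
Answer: $1357$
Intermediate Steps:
$m{\left(o,Z \right)} = 16 Z + 4 Z o$ ($m{\left(o,Z \right)} = 4 \left(\left(Z o + 3 Z\right) + Z\right) = 4 \left(\left(3 Z + Z o\right) + Z\right) = 4 \left(4 Z + Z o\right) = 16 Z + 4 Z o$)
$-207 + m{\left(19,17 \right)} = -207 + 4 \cdot 17 \left(4 + 19\right) = -207 + 4 \cdot 17 \cdot 23 = -207 + 1564 = 1357$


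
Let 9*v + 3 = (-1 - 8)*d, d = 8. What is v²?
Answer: 625/9 ≈ 69.444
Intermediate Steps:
v = -25/3 (v = -⅓ + ((-1 - 8)*8)/9 = -⅓ + (-9*8)/9 = -⅓ + (⅑)*(-72) = -⅓ - 8 = -25/3 ≈ -8.3333)
v² = (-25/3)² = 625/9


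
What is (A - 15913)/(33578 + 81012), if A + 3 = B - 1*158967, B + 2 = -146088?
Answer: -320973/114590 ≈ -2.8011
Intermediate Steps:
B = -146090 (B = -2 - 146088 = -146090)
A = -305060 (A = -3 + (-146090 - 1*158967) = -3 + (-146090 - 158967) = -3 - 305057 = -305060)
(A - 15913)/(33578 + 81012) = (-305060 - 15913)/(33578 + 81012) = -320973/114590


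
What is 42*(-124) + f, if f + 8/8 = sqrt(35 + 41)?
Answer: -5209 + 2*sqrt(19) ≈ -5200.3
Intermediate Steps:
f = -1 + 2*sqrt(19) (f = -1 + sqrt(35 + 41) = -1 + sqrt(76) = -1 + 2*sqrt(19) ≈ 7.7178)
42*(-124) + f = 42*(-124) + (-1 + 2*sqrt(19)) = -5208 + (-1 + 2*sqrt(19)) = -5209 + 2*sqrt(19)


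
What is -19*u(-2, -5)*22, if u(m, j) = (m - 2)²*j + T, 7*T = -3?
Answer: 235334/7 ≈ 33619.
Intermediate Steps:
T = -3/7 (T = (⅐)*(-3) = -3/7 ≈ -0.42857)
u(m, j) = -3/7 + j*(-2 + m)² (u(m, j) = (m - 2)²*j - 3/7 = (-2 + m)²*j - 3/7 = j*(-2 + m)² - 3/7 = -3/7 + j*(-2 + m)²)
-19*u(-2, -5)*22 = -19*(-3/7 - 5*(-2 - 2)²)*22 = -19*(-3/7 - 5*(-4)²)*22 = -19*(-3/7 - 5*16)*22 = -19*(-3/7 - 80)*22 = -19*(-563/7)*22 = (10697/7)*22 = 235334/7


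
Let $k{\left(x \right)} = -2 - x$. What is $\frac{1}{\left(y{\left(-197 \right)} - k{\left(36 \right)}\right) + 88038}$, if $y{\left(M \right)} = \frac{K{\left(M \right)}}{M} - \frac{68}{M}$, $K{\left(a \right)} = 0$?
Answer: $\frac{197}{17351040} \approx 1.1354 \cdot 10^{-5}$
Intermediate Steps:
$y{\left(M \right)} = - \frac{68}{M}$ ($y{\left(M \right)} = \frac{0}{M} - \frac{68}{M} = 0 - \frac{68}{M} = - \frac{68}{M}$)
$\frac{1}{\left(y{\left(-197 \right)} - k{\left(36 \right)}\right) + 88038} = \frac{1}{\left(- \frac{68}{-197} - \left(-2 - 36\right)\right) + 88038} = \frac{1}{\left(\left(-68\right) \left(- \frac{1}{197}\right) - \left(-2 - 36\right)\right) + 88038} = \frac{1}{\left(\frac{68}{197} - -38\right) + 88038} = \frac{1}{\left(\frac{68}{197} + 38\right) + 88038} = \frac{1}{\frac{7554}{197} + 88038} = \frac{1}{\frac{17351040}{197}} = \frac{197}{17351040}$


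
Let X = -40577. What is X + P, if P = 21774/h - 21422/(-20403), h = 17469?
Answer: -178538717879/4400247 ≈ -40575.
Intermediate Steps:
P = 10104640/4400247 (P = 21774/17469 - 21422/(-20403) = 21774*(1/17469) - 21422*(-1/20403) = 7258/5823 + 21422/20403 = 10104640/4400247 ≈ 2.2964)
X + P = -40577 + 10104640/4400247 = -178538717879/4400247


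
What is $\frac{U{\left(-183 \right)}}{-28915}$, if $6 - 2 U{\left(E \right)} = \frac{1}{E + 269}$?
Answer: $- \frac{103}{994676} \approx -0.00010355$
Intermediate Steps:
$U{\left(E \right)} = 3 - \frac{1}{2 \left(269 + E\right)}$ ($U{\left(E \right)} = 3 - \frac{1}{2 \left(E + 269\right)} = 3 - \frac{1}{2 \left(269 + E\right)}$)
$\frac{U{\left(-183 \right)}}{-28915} = \frac{\frac{1}{2} \frac{1}{269 - 183} \left(1613 + 6 \left(-183\right)\right)}{-28915} = \frac{1613 - 1098}{2 \cdot 86} \left(- \frac{1}{28915}\right) = \frac{1}{2} \cdot \frac{1}{86} \cdot 515 \left(- \frac{1}{28915}\right) = \frac{515}{172} \left(- \frac{1}{28915}\right) = - \frac{103}{994676}$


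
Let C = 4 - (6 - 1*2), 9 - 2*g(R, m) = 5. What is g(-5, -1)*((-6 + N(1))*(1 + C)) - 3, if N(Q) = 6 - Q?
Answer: -5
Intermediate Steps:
g(R, m) = 2 (g(R, m) = 9/2 - ½*5 = 9/2 - 5/2 = 2)
C = 0 (C = 4 - (6 - 2) = 4 - 1*4 = 4 - 4 = 0)
g(-5, -1)*((-6 + N(1))*(1 + C)) - 3 = 2*((-6 + (6 - 1*1))*(1 + 0)) - 3 = 2*((-6 + (6 - 1))*1) - 3 = 2*((-6 + 5)*1) - 3 = 2*(-1*1) - 3 = 2*(-1) - 3 = -2 - 3 = -5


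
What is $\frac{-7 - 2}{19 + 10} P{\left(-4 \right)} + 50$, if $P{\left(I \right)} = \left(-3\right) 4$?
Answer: $\frac{1558}{29} \approx 53.724$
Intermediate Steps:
$P{\left(I \right)} = -12$
$\frac{-7 - 2}{19 + 10} P{\left(-4 \right)} + 50 = \frac{-7 - 2}{19 + 10} \left(-12\right) + 50 = - \frac{9}{29} \left(-12\right) + 50 = \left(-9\right) \frac{1}{29} \left(-12\right) + 50 = \left(- \frac{9}{29}\right) \left(-12\right) + 50 = \frac{108}{29} + 50 = \frac{1558}{29}$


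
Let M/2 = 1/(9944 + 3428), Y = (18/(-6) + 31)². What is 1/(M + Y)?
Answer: 6686/5241825 ≈ 0.0012755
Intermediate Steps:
Y = 784 (Y = (18*(-⅙) + 31)² = (-3 + 31)² = 28² = 784)
M = 1/6686 (M = 2/(9944 + 3428) = 2/13372 = 2*(1/13372) = 1/6686 ≈ 0.00014957)
1/(M + Y) = 1/(1/6686 + 784) = 1/(5241825/6686) = 6686/5241825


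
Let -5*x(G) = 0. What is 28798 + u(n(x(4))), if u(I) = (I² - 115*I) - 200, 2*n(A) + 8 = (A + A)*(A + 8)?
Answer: 29074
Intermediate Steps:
x(G) = 0 (x(G) = -⅕*0 = 0)
n(A) = -4 + A*(8 + A) (n(A) = -4 + ((A + A)*(A + 8))/2 = -4 + ((2*A)*(8 + A))/2 = -4 + (2*A*(8 + A))/2 = -4 + A*(8 + A))
u(I) = -200 + I² - 115*I
28798 + u(n(x(4))) = 28798 + (-200 + (-4 + 0² + 8*0)² - 115*(-4 + 0² + 8*0)) = 28798 + (-200 + (-4 + 0 + 0)² - 115*(-4 + 0 + 0)) = 28798 + (-200 + (-4)² - 115*(-4)) = 28798 + (-200 + 16 + 460) = 28798 + 276 = 29074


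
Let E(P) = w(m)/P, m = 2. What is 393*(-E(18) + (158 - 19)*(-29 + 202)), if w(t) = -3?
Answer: 18901073/2 ≈ 9.4505e+6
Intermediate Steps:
E(P) = -3/P
393*(-E(18) + (158 - 19)*(-29 + 202)) = 393*(-(-3)/18 + (158 - 19)*(-29 + 202)) = 393*(-(-3)/18 + 139*173) = 393*(-1*(-⅙) + 24047) = 393*(⅙ + 24047) = 393*(144283/6) = 18901073/2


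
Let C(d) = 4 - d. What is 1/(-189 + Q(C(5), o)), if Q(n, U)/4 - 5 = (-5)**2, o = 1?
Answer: -1/69 ≈ -0.014493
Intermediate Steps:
Q(n, U) = 120 (Q(n, U) = 20 + 4*(-5)**2 = 20 + 4*25 = 20 + 100 = 120)
1/(-189 + Q(C(5), o)) = 1/(-189 + 120) = 1/(-69) = -1/69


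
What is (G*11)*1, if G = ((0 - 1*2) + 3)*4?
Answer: 44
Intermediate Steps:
G = 4 (G = ((0 - 2) + 3)*4 = (-2 + 3)*4 = 1*4 = 4)
(G*11)*1 = (4*11)*1 = 44*1 = 44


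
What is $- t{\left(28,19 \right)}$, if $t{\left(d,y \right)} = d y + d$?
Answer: $-560$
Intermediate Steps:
$t{\left(d,y \right)} = d + d y$
$- t{\left(28,19 \right)} = - 28 \left(1 + 19\right) = - 28 \cdot 20 = \left(-1\right) 560 = -560$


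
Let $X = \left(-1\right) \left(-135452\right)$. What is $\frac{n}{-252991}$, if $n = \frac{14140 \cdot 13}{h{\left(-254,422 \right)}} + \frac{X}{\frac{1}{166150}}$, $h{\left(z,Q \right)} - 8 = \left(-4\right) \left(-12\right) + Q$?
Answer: $- \frac{5378778694110}{60464849} \approx -88957.0$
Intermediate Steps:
$X = 135452$
$h{\left(z,Q \right)} = 56 + Q$ ($h{\left(z,Q \right)} = 8 + \left(\left(-4\right) \left(-12\right) + Q\right) = 8 + \left(48 + Q\right) = 56 + Q$)
$n = \frac{5378778694110}{239}$ ($n = \frac{14140 \cdot 13}{56 + 422} + \frac{135452}{\frac{1}{166150}} = \frac{183820}{478} + 135452 \frac{1}{\frac{1}{166150}} = 183820 \cdot \frac{1}{478} + 135452 \cdot 166150 = \frac{91910}{239} + 22505349800 = \frac{5378778694110}{239} \approx 2.2505 \cdot 10^{10}$)
$\frac{n}{-252991} = \frac{5378778694110}{239 \left(-252991\right)} = \frac{5378778694110}{239} \left(- \frac{1}{252991}\right) = - \frac{5378778694110}{60464849}$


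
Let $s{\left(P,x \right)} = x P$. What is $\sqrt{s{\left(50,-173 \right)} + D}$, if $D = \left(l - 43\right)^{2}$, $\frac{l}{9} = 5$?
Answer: $i \sqrt{8646} \approx 92.984 i$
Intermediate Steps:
$l = 45$ ($l = 9 \cdot 5 = 45$)
$s{\left(P,x \right)} = P x$
$D = 4$ ($D = \left(45 - 43\right)^{2} = 2^{2} = 4$)
$\sqrt{s{\left(50,-173 \right)} + D} = \sqrt{50 \left(-173\right) + 4} = \sqrt{-8650 + 4} = \sqrt{-8646} = i \sqrt{8646}$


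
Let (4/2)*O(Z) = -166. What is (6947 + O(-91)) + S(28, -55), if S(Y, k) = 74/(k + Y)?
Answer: 185254/27 ≈ 6861.3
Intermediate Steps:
O(Z) = -83 (O(Z) = (1/2)*(-166) = -83)
S(Y, k) = 74/(Y + k)
(6947 + O(-91)) + S(28, -55) = (6947 - 83) + 74/(28 - 55) = 6864 + 74/(-27) = 6864 + 74*(-1/27) = 6864 - 74/27 = 185254/27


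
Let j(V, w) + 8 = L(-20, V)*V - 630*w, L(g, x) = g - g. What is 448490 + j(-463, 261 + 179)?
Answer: 171282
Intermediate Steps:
L(g, x) = 0
j(V, w) = -8 - 630*w (j(V, w) = -8 + (0*V - 630*w) = -8 + (0 - 630*w) = -8 - 630*w)
448490 + j(-463, 261 + 179) = 448490 + (-8 - 630*(261 + 179)) = 448490 + (-8 - 630*440) = 448490 + (-8 - 277200) = 448490 - 277208 = 171282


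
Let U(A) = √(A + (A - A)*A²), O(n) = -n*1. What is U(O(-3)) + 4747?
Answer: 4747 + √3 ≈ 4748.7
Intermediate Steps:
O(n) = -n
U(A) = √A (U(A) = √(A + 0*A²) = √(A + 0) = √A)
U(O(-3)) + 4747 = √(-1*(-3)) + 4747 = √3 + 4747 = 4747 + √3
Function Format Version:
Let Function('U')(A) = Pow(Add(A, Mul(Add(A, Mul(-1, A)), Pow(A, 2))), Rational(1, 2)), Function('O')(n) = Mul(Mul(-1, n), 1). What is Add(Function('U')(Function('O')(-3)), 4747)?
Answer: Add(4747, Pow(3, Rational(1, 2))) ≈ 4748.7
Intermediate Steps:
Function('O')(n) = Mul(-1, n)
Function('U')(A) = Pow(A, Rational(1, 2)) (Function('U')(A) = Pow(Add(A, Mul(0, Pow(A, 2))), Rational(1, 2)) = Pow(Add(A, 0), Rational(1, 2)) = Pow(A, Rational(1, 2)))
Add(Function('U')(Function('O')(-3)), 4747) = Add(Pow(Mul(-1, -3), Rational(1, 2)), 4747) = Add(Pow(3, Rational(1, 2)), 4747) = Add(4747, Pow(3, Rational(1, 2)))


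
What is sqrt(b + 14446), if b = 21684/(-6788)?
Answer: sqrt(41592521377)/1697 ≈ 120.18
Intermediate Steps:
b = -5421/1697 (b = 21684*(-1/6788) = -5421/1697 ≈ -3.1945)
sqrt(b + 14446) = sqrt(-5421/1697 + 14446) = sqrt(24509441/1697) = sqrt(41592521377)/1697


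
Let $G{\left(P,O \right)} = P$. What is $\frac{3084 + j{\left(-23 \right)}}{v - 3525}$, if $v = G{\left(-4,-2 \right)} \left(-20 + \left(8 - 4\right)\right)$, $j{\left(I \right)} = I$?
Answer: $- \frac{3061}{3461} \approx -0.88443$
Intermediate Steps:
$v = 64$ ($v = - 4 \left(-20 + \left(8 - 4\right)\right) = - 4 \left(-20 + 4\right) = \left(-4\right) \left(-16\right) = 64$)
$\frac{3084 + j{\left(-23 \right)}}{v - 3525} = \frac{3084 - 23}{64 - 3525} = \frac{3061}{-3461} = 3061 \left(- \frac{1}{3461}\right) = - \frac{3061}{3461}$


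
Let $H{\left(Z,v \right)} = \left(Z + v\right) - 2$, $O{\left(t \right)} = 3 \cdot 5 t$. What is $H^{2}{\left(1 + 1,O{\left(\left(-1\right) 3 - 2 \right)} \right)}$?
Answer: $5625$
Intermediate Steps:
$O{\left(t \right)} = 15 t$
$H{\left(Z,v \right)} = -2 + Z + v$
$H^{2}{\left(1 + 1,O{\left(\left(-1\right) 3 - 2 \right)} \right)} = \left(-2 + \left(1 + 1\right) + 15 \left(\left(-1\right) 3 - 2\right)\right)^{2} = \left(-2 + 2 + 15 \left(-3 - 2\right)\right)^{2} = \left(-2 + 2 + 15 \left(-5\right)\right)^{2} = \left(-2 + 2 - 75\right)^{2} = \left(-75\right)^{2} = 5625$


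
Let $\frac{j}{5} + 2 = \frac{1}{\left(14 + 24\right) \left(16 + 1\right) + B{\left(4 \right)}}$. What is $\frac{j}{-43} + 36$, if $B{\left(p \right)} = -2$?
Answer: $\frac{1003347}{27692} \approx 36.232$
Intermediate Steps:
$j = - \frac{6435}{644}$ ($j = -10 + \frac{5}{\left(14 + 24\right) \left(16 + 1\right) - 2} = -10 + \frac{5}{38 \cdot 17 - 2} = -10 + \frac{5}{646 - 2} = -10 + \frac{5}{644} = - \frac{6435}{644} \approx -9.9922$)
$\frac{j}{-43} + 36 = - \frac{6435}{644 \left(-43\right)} + 36 = \left(- \frac{6435}{644}\right) \left(- \frac{1}{43}\right) + 36 = \frac{6435}{27692} + 36 = \frac{1003347}{27692}$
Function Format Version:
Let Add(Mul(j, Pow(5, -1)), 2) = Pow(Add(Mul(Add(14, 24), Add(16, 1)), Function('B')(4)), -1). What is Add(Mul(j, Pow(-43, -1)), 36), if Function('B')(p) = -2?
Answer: Rational(1003347, 27692) ≈ 36.232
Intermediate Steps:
j = Rational(-6435, 644) (j = Add(-10, Mul(5, Pow(Add(Mul(Add(14, 24), Add(16, 1)), -2), -1))) = Add(-10, Mul(5, Pow(Add(Mul(38, 17), -2), -1))) = Add(-10, Mul(5, Pow(Add(646, -2), -1))) = Add(-10, Mul(5, Pow(644, -1))) = Add(-10, Mul(5, Rational(1, 644))) = Add(-10, Rational(5, 644)) = Rational(-6435, 644) ≈ -9.9922)
Add(Mul(j, Pow(-43, -1)), 36) = Add(Mul(Rational(-6435, 644), Pow(-43, -1)), 36) = Add(Mul(Rational(-6435, 644), Rational(-1, 43)), 36) = Add(Rational(6435, 27692), 36) = Rational(1003347, 27692)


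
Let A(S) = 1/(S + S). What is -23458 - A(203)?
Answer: -9523949/406 ≈ -23458.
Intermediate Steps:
A(S) = 1/(2*S)
-23458 - A(203) = -23458 - 1/(2*203) = -23458 - 1*1/406 = -23458 - 1/406 = -9523949/406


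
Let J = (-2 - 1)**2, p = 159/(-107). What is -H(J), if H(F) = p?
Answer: 159/107 ≈ 1.4860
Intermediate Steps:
p = -159/107 (p = 159*(-1/107) = -159/107 ≈ -1.4860)
J = 9 (J = (-3)**2 = 9)
H(F) = -159/107
-H(J) = -1*(-159/107) = 159/107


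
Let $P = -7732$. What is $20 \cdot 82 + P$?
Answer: $-6092$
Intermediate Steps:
$20 \cdot 82 + P = 20 \cdot 82 - 7732 = 1640 - 7732 = -6092$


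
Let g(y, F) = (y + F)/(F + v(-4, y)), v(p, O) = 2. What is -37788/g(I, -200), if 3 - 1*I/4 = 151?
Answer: -9447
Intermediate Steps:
I = -592 (I = 12 - 4*151 = 12 - 604 = -592)
g(y, F) = (F + y)/(2 + F) (g(y, F) = (y + F)/(F + 2) = (F + y)/(2 + F))
-37788/g(I, -200) = -37788*(2 - 200)/(-200 - 592) = -37788/(-792/(-198)) = -37788/((-1/198*(-792))) = -37788/4 = -37788*1/4 = -9447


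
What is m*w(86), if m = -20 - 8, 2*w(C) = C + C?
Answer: -2408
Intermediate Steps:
w(C) = C (w(C) = (C + C)/2 = (2*C)/2 = C)
m = -28
m*w(86) = -28*86 = -2408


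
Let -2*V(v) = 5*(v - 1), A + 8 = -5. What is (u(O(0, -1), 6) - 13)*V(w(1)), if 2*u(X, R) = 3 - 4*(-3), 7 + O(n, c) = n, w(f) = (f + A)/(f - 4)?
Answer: 165/4 ≈ 41.250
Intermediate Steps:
A = -13 (A = -8 - 5 = -13)
w(f) = (-13 + f)/(-4 + f) (w(f) = (f - 13)/(f - 4) = (-13 + f)/(-4 + f))
O(n, c) = -7 + n
V(v) = 5/2 - 5*v/2 (V(v) = -5*(v - 1)/2 = -5*(-1 + v)/2 = -(-5 + 5*v)/2 = 5/2 - 5*v/2)
u(X, R) = 15/2 (u(X, R) = (3 - 4*(-3))/2 = (3 + 12)/2 = (½)*15 = 15/2)
(u(O(0, -1), 6) - 13)*V(w(1)) = (15/2 - 13)*(5/2 - 5*(-13 + 1)/(2*(-4 + 1))) = -11*(5/2 - 5*(-12)/(2*(-3)))/2 = -11*(5/2 - (-5)*(-12)/6)/2 = -11*(5/2 - 5/2*4)/2 = -11*(5/2 - 10)/2 = -11/2*(-15/2) = 165/4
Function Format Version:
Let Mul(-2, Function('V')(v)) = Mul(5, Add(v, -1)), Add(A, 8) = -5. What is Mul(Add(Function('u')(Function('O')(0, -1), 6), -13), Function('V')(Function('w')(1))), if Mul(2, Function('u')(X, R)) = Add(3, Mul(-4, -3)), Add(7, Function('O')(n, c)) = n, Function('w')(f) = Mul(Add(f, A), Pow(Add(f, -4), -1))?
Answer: Rational(165, 4) ≈ 41.250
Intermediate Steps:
A = -13 (A = Add(-8, -5) = -13)
Function('w')(f) = Mul(Pow(Add(-4, f), -1), Add(-13, f)) (Function('w')(f) = Mul(Add(f, -13), Pow(Add(f, -4), -1)) = Mul(Add(-13, f), Pow(Add(-4, f), -1)) = Mul(Pow(Add(-4, f), -1), Add(-13, f)))
Function('O')(n, c) = Add(-7, n)
Function('V')(v) = Add(Rational(5, 2), Mul(Rational(-5, 2), v)) (Function('V')(v) = Mul(Rational(-1, 2), Mul(5, Add(v, -1))) = Mul(Rational(-1, 2), Mul(5, Add(-1, v))) = Mul(Rational(-1, 2), Add(-5, Mul(5, v))) = Add(Rational(5, 2), Mul(Rational(-5, 2), v)))
Function('u')(X, R) = Rational(15, 2) (Function('u')(X, R) = Mul(Rational(1, 2), Add(3, Mul(-4, -3))) = Mul(Rational(1, 2), Add(3, 12)) = Mul(Rational(1, 2), 15) = Rational(15, 2))
Mul(Add(Function('u')(Function('O')(0, -1), 6), -13), Function('V')(Function('w')(1))) = Mul(Add(Rational(15, 2), -13), Add(Rational(5, 2), Mul(Rational(-5, 2), Mul(Pow(Add(-4, 1), -1), Add(-13, 1))))) = Mul(Rational(-11, 2), Add(Rational(5, 2), Mul(Rational(-5, 2), Mul(Pow(-3, -1), -12)))) = Mul(Rational(-11, 2), Add(Rational(5, 2), Mul(Rational(-5, 2), Mul(Rational(-1, 3), -12)))) = Mul(Rational(-11, 2), Add(Rational(5, 2), Mul(Rational(-5, 2), 4))) = Mul(Rational(-11, 2), Add(Rational(5, 2), -10)) = Mul(Rational(-11, 2), Rational(-15, 2)) = Rational(165, 4)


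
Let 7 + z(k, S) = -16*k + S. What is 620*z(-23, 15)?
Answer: 233120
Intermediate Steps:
z(k, S) = -7 + S - 16*k (z(k, S) = -7 + (-16*k + S) = -7 + (S - 16*k) = -7 + S - 16*k)
620*z(-23, 15) = 620*(-7 + 15 - 16*(-23)) = 620*(-7 + 15 + 368) = 620*376 = 233120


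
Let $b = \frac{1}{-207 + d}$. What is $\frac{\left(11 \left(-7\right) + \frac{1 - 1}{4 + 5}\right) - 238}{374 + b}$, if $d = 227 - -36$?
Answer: $- \frac{3528}{4189} \approx -0.84221$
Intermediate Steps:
$d = 263$ ($d = 227 + 36 = 263$)
$b = \frac{1}{56}$ ($b = \frac{1}{-207 + 263} = \frac{1}{56} \approx 0.017857$)
$\frac{\left(11 \left(-7\right) + \frac{1 - 1}{4 + 5}\right) - 238}{374 + b} = \frac{\left(11 \left(-7\right) + \frac{1 - 1}{4 + 5}\right) - 238}{374 + \frac{1}{56}} = \frac{\left(-77 + \frac{0}{9}\right) - 238}{\frac{20945}{56}} = \left(\left(-77 + 0 \cdot \frac{1}{9}\right) - 238\right) \frac{56}{20945} = \left(\left(-77 + 0\right) - 238\right) \frac{56}{20945} = \left(-77 - 238\right) \frac{56}{20945} = \left(-315\right) \frac{56}{20945} = - \frac{3528}{4189}$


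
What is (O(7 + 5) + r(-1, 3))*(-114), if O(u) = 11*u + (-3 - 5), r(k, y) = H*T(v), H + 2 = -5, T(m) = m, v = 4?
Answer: -10944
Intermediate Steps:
H = -7 (H = -2 - 5 = -7)
r(k, y) = -28 (r(k, y) = -7*4 = -28)
O(u) = -8 + 11*u (O(u) = 11*u - 8 = -8 + 11*u)
(O(7 + 5) + r(-1, 3))*(-114) = ((-8 + 11*(7 + 5)) - 28)*(-114) = ((-8 + 11*12) - 28)*(-114) = ((-8 + 132) - 28)*(-114) = (124 - 28)*(-114) = 96*(-114) = -10944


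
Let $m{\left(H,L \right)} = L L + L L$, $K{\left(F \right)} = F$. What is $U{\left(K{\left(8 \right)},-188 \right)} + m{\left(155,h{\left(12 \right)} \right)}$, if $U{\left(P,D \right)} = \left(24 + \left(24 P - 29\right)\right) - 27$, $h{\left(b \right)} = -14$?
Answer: $552$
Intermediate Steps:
$m{\left(H,L \right)} = 2 L^{2}$ ($m{\left(H,L \right)} = L^{2} + L^{2} = 2 L^{2}$)
$U{\left(P,D \right)} = -32 + 24 P$ ($U{\left(P,D \right)} = \left(24 + \left(-29 + 24 P\right)\right) - 27 = \left(-5 + 24 P\right) - 27 = -32 + 24 P$)
$U{\left(K{\left(8 \right)},-188 \right)} + m{\left(155,h{\left(12 \right)} \right)} = \left(-32 + 24 \cdot 8\right) + 2 \left(-14\right)^{2} = \left(-32 + 192\right) + 2 \cdot 196 = 160 + 392 = 552$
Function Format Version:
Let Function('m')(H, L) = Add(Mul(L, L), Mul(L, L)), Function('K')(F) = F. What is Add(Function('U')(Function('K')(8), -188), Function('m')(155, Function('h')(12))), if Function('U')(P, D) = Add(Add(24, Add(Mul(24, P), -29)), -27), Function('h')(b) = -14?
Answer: 552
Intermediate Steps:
Function('m')(H, L) = Mul(2, Pow(L, 2)) (Function('m')(H, L) = Add(Pow(L, 2), Pow(L, 2)) = Mul(2, Pow(L, 2)))
Function('U')(P, D) = Add(-32, Mul(24, P)) (Function('U')(P, D) = Add(Add(24, Add(-29, Mul(24, P))), -27) = Add(Add(-5, Mul(24, P)), -27) = Add(-32, Mul(24, P)))
Add(Function('U')(Function('K')(8), -188), Function('m')(155, Function('h')(12))) = Add(Add(-32, Mul(24, 8)), Mul(2, Pow(-14, 2))) = Add(Add(-32, 192), Mul(2, 196)) = Add(160, 392) = 552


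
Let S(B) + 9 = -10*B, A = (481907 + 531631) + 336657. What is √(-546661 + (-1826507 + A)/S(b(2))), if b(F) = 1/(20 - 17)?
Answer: I*√695508277/37 ≈ 712.77*I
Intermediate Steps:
b(F) = ⅓ (b(F) = 1/3 = ⅓)
A = 1350195 (A = 1013538 + 336657 = 1350195)
S(B) = -9 - 10*B
√(-546661 + (-1826507 + A)/S(b(2))) = √(-546661 + (-1826507 + 1350195)/(-9 - 10*⅓)) = √(-546661 - 476312/(-9 - 10/3)) = √(-546661 - 476312/(-37/3)) = √(-546661 - 476312*(-3/37)) = √(-546661 + 1428936/37) = √(-18797521/37) = I*√695508277/37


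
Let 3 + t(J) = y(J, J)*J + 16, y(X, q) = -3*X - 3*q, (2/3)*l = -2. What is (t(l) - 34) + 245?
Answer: 170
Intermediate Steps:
l = -3 (l = (3/2)*(-2) = -3)
t(J) = 13 - 6*J**2 (t(J) = -3 + ((-3*J - 3*J)*J + 16) = -3 + ((-6*J)*J + 16) = -3 + (-6*J**2 + 16) = -3 + (16 - 6*J**2) = 13 - 6*J**2)
(t(l) - 34) + 245 = ((13 - 6*(-3)**2) - 34) + 245 = ((13 - 6*9) - 34) + 245 = ((13 - 54) - 34) + 245 = (-41 - 34) + 245 = -75 + 245 = 170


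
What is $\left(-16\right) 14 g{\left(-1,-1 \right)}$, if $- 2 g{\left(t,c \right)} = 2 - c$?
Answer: $336$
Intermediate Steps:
$g{\left(t,c \right)} = -1 + \frac{c}{2}$ ($g{\left(t,c \right)} = - \frac{2 - c}{2} = -1 + \frac{c}{2}$)
$\left(-16\right) 14 g{\left(-1,-1 \right)} = \left(-16\right) 14 \left(-1 + \frac{1}{2} \left(-1\right)\right) = - 224 \left(-1 - \frac{1}{2}\right) = \left(-224\right) \left(- \frac{3}{2}\right) = 336$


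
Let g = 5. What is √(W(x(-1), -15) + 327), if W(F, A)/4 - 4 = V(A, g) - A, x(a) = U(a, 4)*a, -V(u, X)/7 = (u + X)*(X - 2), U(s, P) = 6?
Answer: √1243 ≈ 35.256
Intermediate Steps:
V(u, X) = -7*(-2 + X)*(X + u) (V(u, X) = -7*(u + X)*(X - 2) = -7*(X + u)*(-2 + X) = -7*(-2 + X)*(X + u))
x(a) = 6*a
W(F, A) = -404 - 88*A (W(F, A) = 16 + 4*((-7*5² + 14*5 + 14*A - 7*5*A) - A) = 16 + 4*((-7*25 + 70 + 14*A - 35*A) - A) = 16 + 4*((-175 + 70 + 14*A - 35*A) - A) = 16 + 4*((-105 - 21*A) - A) = 16 + 4*(-105 - 22*A) = 16 + (-420 - 88*A) = -404 - 88*A)
√(W(x(-1), -15) + 327) = √((-404 - 88*(-15)) + 327) = √((-404 + 1320) + 327) = √(916 + 327) = √1243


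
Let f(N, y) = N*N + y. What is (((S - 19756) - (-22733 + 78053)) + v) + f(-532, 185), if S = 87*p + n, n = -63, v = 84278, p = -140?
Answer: 280168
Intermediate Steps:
f(N, y) = y + N**2 (f(N, y) = N**2 + y = y + N**2)
S = -12243 (S = 87*(-140) - 63 = -12180 - 63 = -12243)
(((S - 19756) - (-22733 + 78053)) + v) + f(-532, 185) = (((-12243 - 19756) - (-22733 + 78053)) + 84278) + (185 + (-532)**2) = ((-31999 - 1*55320) + 84278) + (185 + 283024) = ((-31999 - 55320) + 84278) + 283209 = (-87319 + 84278) + 283209 = -3041 + 283209 = 280168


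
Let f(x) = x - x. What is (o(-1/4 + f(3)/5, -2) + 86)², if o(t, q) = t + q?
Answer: 112225/16 ≈ 7014.1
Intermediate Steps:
f(x) = 0
o(t, q) = q + t
(o(-1/4 + f(3)/5, -2) + 86)² = ((-2 + (-1/4 + 0/5)) + 86)² = ((-2 + (-1*¼ + 0*(⅕))) + 86)² = ((-2 + (-¼ + 0)) + 86)² = ((-2 - ¼) + 86)² = (-9/4 + 86)² = (335/4)² = 112225/16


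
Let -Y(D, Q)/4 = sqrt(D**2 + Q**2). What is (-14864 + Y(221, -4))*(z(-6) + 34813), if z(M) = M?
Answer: -517371248 - 139228*sqrt(48857) ≈ -5.4815e+8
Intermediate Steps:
Y(D, Q) = -4*sqrt(D**2 + Q**2)
(-14864 + Y(221, -4))*(z(-6) + 34813) = (-14864 - 4*sqrt(221**2 + (-4)**2))*(-6 + 34813) = (-14864 - 4*sqrt(48841 + 16))*34807 = (-14864 - 4*sqrt(48857))*34807 = -517371248 - 139228*sqrt(48857)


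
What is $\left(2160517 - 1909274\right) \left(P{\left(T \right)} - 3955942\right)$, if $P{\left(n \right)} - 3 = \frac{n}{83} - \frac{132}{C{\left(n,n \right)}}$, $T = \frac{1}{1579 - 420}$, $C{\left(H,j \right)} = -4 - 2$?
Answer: $- \frac{95609857265126464}{96197} \approx -9.939 \cdot 10^{11}$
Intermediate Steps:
$C{\left(H,j \right)} = -6$ ($C{\left(H,j \right)} = -4 - 2 = -6$)
$T = \frac{1}{1159}$ ($T = \frac{1}{1579 + \left(-940 + 520\right)} = \frac{1}{1579 - 420} = \frac{1}{1159} \approx 0.00086281$)
$P{\left(n \right)} = 25 + \frac{n}{83}$ ($P{\left(n \right)} = 3 + \left(\frac{n}{83} - \frac{132}{-6}\right) = 3 + \left(n \frac{1}{83} - -22\right) = 3 + \left(\frac{n}{83} + 22\right) = 3 + \left(22 + \frac{n}{83}\right) = 25 + \frac{n}{83}$)
$\left(2160517 - 1909274\right) \left(P{\left(T \right)} - 3955942\right) = \left(2160517 - 1909274\right) \left(\left(25 + \frac{1}{83} \cdot \frac{1}{1159}\right) - 3955942\right) = 251243 \left(\left(25 + \frac{1}{96197}\right) - 3955942\right) = 251243 \left(\frac{2404926}{96197} - 3955942\right) = 251243 \left(- \frac{380547347648}{96197}\right) = - \frac{95609857265126464}{96197}$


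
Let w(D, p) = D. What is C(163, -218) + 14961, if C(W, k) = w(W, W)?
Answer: 15124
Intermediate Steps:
C(W, k) = W
C(163, -218) + 14961 = 163 + 14961 = 15124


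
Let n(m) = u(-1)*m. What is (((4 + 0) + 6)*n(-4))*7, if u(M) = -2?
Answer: 560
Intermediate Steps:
n(m) = -2*m
(((4 + 0) + 6)*n(-4))*7 = (((4 + 0) + 6)*(-2*(-4)))*7 = ((4 + 6)*8)*7 = (10*8)*7 = 80*7 = 560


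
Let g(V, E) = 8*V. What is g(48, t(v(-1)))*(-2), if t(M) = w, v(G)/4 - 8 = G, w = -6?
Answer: -768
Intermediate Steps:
v(G) = 32 + 4*G
t(M) = -6
g(48, t(v(-1)))*(-2) = (8*48)*(-2) = 384*(-2) = -768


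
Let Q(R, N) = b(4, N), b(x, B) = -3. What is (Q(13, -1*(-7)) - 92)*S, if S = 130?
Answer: -12350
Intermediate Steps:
Q(R, N) = -3
(Q(13, -1*(-7)) - 92)*S = (-3 - 92)*130 = -95*130 = -12350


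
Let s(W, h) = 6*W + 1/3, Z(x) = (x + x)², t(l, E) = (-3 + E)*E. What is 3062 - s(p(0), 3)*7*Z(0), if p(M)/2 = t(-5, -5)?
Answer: 3062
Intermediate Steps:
t(l, E) = E*(-3 + E)
p(M) = 80 (p(M) = 2*(-5*(-3 - 5)) = 2*(-5*(-8)) = 2*40 = 80)
Z(x) = 4*x² (Z(x) = (2*x)² = 4*x²)
s(W, h) = ⅓ + 6*W (s(W, h) = 6*W + ⅓ = ⅓ + 6*W)
3062 - s(p(0), 3)*7*Z(0) = 3062 - (⅓ + 6*80)*7*4*0² = 3062 - (⅓ + 480)*7*4*0 = 3062 - (1441/3)*7*0 = 3062 - 10087*0/3 = 3062 - 1*0 = 3062 + 0 = 3062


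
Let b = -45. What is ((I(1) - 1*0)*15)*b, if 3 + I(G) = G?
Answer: 1350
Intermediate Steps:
I(G) = -3 + G
((I(1) - 1*0)*15)*b = (((-3 + 1) - 1*0)*15)*(-45) = ((-2 + 0)*15)*(-45) = -2*15*(-45) = -30*(-45) = 1350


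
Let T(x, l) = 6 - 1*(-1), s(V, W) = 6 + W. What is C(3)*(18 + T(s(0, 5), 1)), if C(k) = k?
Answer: 75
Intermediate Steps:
T(x, l) = 7 (T(x, l) = 6 + 1 = 7)
C(3)*(18 + T(s(0, 5), 1)) = 3*(18 + 7) = 3*25 = 75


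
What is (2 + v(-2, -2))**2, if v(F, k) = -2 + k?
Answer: 4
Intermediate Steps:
(2 + v(-2, -2))**2 = (2 + (-2 - 2))**2 = (2 - 4)**2 = (-2)**2 = 4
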